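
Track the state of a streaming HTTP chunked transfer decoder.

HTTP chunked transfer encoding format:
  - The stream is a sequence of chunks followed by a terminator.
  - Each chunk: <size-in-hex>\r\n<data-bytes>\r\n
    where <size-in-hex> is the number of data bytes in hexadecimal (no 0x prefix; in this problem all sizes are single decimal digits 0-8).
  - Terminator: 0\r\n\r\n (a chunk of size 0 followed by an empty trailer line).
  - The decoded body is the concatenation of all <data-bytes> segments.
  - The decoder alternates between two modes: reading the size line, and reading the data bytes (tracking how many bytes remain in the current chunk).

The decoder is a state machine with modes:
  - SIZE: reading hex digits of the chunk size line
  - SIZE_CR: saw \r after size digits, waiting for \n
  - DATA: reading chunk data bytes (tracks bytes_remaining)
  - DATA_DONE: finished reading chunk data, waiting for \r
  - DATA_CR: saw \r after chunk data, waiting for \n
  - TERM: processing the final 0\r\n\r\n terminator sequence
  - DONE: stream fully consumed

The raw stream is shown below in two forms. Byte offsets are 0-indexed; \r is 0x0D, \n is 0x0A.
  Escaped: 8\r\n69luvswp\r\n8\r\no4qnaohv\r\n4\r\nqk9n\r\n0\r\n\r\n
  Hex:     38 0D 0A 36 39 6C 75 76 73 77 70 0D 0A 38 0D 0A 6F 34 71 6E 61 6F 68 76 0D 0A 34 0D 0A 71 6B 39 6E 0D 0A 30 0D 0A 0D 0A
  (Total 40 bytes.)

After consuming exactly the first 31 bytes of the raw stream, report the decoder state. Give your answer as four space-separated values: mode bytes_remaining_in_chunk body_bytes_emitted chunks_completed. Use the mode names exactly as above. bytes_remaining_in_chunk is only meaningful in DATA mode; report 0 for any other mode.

Byte 0 = '8': mode=SIZE remaining=0 emitted=0 chunks_done=0
Byte 1 = 0x0D: mode=SIZE_CR remaining=0 emitted=0 chunks_done=0
Byte 2 = 0x0A: mode=DATA remaining=8 emitted=0 chunks_done=0
Byte 3 = '6': mode=DATA remaining=7 emitted=1 chunks_done=0
Byte 4 = '9': mode=DATA remaining=6 emitted=2 chunks_done=0
Byte 5 = 'l': mode=DATA remaining=5 emitted=3 chunks_done=0
Byte 6 = 'u': mode=DATA remaining=4 emitted=4 chunks_done=0
Byte 7 = 'v': mode=DATA remaining=3 emitted=5 chunks_done=0
Byte 8 = 's': mode=DATA remaining=2 emitted=6 chunks_done=0
Byte 9 = 'w': mode=DATA remaining=1 emitted=7 chunks_done=0
Byte 10 = 'p': mode=DATA_DONE remaining=0 emitted=8 chunks_done=0
Byte 11 = 0x0D: mode=DATA_CR remaining=0 emitted=8 chunks_done=0
Byte 12 = 0x0A: mode=SIZE remaining=0 emitted=8 chunks_done=1
Byte 13 = '8': mode=SIZE remaining=0 emitted=8 chunks_done=1
Byte 14 = 0x0D: mode=SIZE_CR remaining=0 emitted=8 chunks_done=1
Byte 15 = 0x0A: mode=DATA remaining=8 emitted=8 chunks_done=1
Byte 16 = 'o': mode=DATA remaining=7 emitted=9 chunks_done=1
Byte 17 = '4': mode=DATA remaining=6 emitted=10 chunks_done=1
Byte 18 = 'q': mode=DATA remaining=5 emitted=11 chunks_done=1
Byte 19 = 'n': mode=DATA remaining=4 emitted=12 chunks_done=1
Byte 20 = 'a': mode=DATA remaining=3 emitted=13 chunks_done=1
Byte 21 = 'o': mode=DATA remaining=2 emitted=14 chunks_done=1
Byte 22 = 'h': mode=DATA remaining=1 emitted=15 chunks_done=1
Byte 23 = 'v': mode=DATA_DONE remaining=0 emitted=16 chunks_done=1
Byte 24 = 0x0D: mode=DATA_CR remaining=0 emitted=16 chunks_done=1
Byte 25 = 0x0A: mode=SIZE remaining=0 emitted=16 chunks_done=2
Byte 26 = '4': mode=SIZE remaining=0 emitted=16 chunks_done=2
Byte 27 = 0x0D: mode=SIZE_CR remaining=0 emitted=16 chunks_done=2
Byte 28 = 0x0A: mode=DATA remaining=4 emitted=16 chunks_done=2
Byte 29 = 'q': mode=DATA remaining=3 emitted=17 chunks_done=2
Byte 30 = 'k': mode=DATA remaining=2 emitted=18 chunks_done=2

Answer: DATA 2 18 2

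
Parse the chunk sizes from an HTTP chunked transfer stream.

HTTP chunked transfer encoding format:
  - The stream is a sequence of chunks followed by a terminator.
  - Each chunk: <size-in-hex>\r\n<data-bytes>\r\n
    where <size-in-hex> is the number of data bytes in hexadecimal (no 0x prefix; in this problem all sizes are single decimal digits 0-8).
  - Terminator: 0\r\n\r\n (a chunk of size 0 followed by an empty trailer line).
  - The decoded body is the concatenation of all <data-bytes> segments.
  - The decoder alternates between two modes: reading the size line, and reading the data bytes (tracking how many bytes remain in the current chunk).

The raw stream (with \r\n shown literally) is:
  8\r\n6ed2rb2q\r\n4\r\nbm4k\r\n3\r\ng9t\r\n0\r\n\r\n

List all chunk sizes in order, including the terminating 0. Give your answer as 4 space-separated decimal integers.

Chunk 1: stream[0..1]='8' size=0x8=8, data at stream[3..11]='6ed2rb2q' -> body[0..8], body so far='6ed2rb2q'
Chunk 2: stream[13..14]='4' size=0x4=4, data at stream[16..20]='bm4k' -> body[8..12], body so far='6ed2rb2qbm4k'
Chunk 3: stream[22..23]='3' size=0x3=3, data at stream[25..28]='g9t' -> body[12..15], body so far='6ed2rb2qbm4kg9t'
Chunk 4: stream[30..31]='0' size=0 (terminator). Final body='6ed2rb2qbm4kg9t' (15 bytes)

Answer: 8 4 3 0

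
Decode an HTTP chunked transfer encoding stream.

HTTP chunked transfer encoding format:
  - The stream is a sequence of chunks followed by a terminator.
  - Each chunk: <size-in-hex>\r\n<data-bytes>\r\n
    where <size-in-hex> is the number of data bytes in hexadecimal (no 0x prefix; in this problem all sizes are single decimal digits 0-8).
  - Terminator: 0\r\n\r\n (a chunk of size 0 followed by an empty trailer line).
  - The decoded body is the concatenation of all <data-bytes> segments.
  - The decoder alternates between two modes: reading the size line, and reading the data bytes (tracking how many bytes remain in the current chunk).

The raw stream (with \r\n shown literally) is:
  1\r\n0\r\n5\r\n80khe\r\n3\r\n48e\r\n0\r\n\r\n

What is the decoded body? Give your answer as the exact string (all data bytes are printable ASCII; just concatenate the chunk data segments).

Chunk 1: stream[0..1]='1' size=0x1=1, data at stream[3..4]='0' -> body[0..1], body so far='0'
Chunk 2: stream[6..7]='5' size=0x5=5, data at stream[9..14]='80khe' -> body[1..6], body so far='080khe'
Chunk 3: stream[16..17]='3' size=0x3=3, data at stream[19..22]='48e' -> body[6..9], body so far='080khe48e'
Chunk 4: stream[24..25]='0' size=0 (terminator). Final body='080khe48e' (9 bytes)

Answer: 080khe48e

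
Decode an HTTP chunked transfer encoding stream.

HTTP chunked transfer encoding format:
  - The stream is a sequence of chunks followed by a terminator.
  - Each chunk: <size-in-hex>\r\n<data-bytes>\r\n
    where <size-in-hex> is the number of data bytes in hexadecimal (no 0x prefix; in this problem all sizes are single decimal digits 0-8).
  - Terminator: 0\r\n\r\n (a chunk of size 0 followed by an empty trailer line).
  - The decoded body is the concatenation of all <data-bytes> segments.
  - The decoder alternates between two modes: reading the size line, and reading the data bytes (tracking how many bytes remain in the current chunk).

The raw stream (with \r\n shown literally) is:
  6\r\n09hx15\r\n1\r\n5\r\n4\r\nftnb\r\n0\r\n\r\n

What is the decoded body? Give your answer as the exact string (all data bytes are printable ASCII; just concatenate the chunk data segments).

Chunk 1: stream[0..1]='6' size=0x6=6, data at stream[3..9]='09hx15' -> body[0..6], body so far='09hx15'
Chunk 2: stream[11..12]='1' size=0x1=1, data at stream[14..15]='5' -> body[6..7], body so far='09hx155'
Chunk 3: stream[17..18]='4' size=0x4=4, data at stream[20..24]='ftnb' -> body[7..11], body so far='09hx155ftnb'
Chunk 4: stream[26..27]='0' size=0 (terminator). Final body='09hx155ftnb' (11 bytes)

Answer: 09hx155ftnb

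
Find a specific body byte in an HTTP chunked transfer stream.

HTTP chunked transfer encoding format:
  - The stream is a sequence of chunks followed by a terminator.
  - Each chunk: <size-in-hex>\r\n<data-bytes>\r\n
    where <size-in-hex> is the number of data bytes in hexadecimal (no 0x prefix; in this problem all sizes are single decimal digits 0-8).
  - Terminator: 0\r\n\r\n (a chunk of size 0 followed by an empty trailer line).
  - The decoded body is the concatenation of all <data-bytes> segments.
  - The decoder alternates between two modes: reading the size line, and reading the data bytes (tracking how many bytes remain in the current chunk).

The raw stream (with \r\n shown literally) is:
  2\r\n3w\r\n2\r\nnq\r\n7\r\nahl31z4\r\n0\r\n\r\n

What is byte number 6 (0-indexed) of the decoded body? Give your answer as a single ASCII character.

Answer: l

Derivation:
Chunk 1: stream[0..1]='2' size=0x2=2, data at stream[3..5]='3w' -> body[0..2], body so far='3w'
Chunk 2: stream[7..8]='2' size=0x2=2, data at stream[10..12]='nq' -> body[2..4], body so far='3wnq'
Chunk 3: stream[14..15]='7' size=0x7=7, data at stream[17..24]='ahl31z4' -> body[4..11], body so far='3wnqahl31z4'
Chunk 4: stream[26..27]='0' size=0 (terminator). Final body='3wnqahl31z4' (11 bytes)
Body byte 6 = 'l'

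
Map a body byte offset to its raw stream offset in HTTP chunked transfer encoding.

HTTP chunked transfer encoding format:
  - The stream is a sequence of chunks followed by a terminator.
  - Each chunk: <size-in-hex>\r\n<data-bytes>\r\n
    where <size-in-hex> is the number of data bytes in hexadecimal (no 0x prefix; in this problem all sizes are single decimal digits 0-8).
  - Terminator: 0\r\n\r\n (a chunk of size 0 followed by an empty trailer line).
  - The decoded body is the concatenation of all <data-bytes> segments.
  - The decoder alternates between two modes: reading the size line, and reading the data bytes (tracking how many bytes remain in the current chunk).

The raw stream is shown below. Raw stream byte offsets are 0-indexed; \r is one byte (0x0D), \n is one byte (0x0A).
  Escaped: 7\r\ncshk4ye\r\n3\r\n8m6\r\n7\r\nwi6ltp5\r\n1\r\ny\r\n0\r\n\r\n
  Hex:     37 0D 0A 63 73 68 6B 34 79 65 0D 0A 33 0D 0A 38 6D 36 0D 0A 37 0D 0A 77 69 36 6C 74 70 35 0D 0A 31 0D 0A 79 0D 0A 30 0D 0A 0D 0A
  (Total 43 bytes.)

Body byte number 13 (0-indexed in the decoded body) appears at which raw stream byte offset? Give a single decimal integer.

Answer: 26

Derivation:
Chunk 1: stream[0..1]='7' size=0x7=7, data at stream[3..10]='cshk4ye' -> body[0..7], body so far='cshk4ye'
Chunk 2: stream[12..13]='3' size=0x3=3, data at stream[15..18]='8m6' -> body[7..10], body so far='cshk4ye8m6'
Chunk 3: stream[20..21]='7' size=0x7=7, data at stream[23..30]='wi6ltp5' -> body[10..17], body so far='cshk4ye8m6wi6ltp5'
Chunk 4: stream[32..33]='1' size=0x1=1, data at stream[35..36]='y' -> body[17..18], body so far='cshk4ye8m6wi6ltp5y'
Chunk 5: stream[38..39]='0' size=0 (terminator). Final body='cshk4ye8m6wi6ltp5y' (18 bytes)
Body byte 13 at stream offset 26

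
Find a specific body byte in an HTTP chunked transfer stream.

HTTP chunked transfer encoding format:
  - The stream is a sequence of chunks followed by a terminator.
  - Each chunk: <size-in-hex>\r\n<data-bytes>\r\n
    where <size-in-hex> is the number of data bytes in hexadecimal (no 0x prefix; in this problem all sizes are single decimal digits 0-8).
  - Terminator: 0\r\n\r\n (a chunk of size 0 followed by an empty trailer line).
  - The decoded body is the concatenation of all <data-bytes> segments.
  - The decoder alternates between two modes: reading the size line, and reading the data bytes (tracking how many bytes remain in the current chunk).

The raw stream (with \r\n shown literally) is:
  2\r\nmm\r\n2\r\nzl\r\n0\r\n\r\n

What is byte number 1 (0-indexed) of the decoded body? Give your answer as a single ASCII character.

Answer: m

Derivation:
Chunk 1: stream[0..1]='2' size=0x2=2, data at stream[3..5]='mm' -> body[0..2], body so far='mm'
Chunk 2: stream[7..8]='2' size=0x2=2, data at stream[10..12]='zl' -> body[2..4], body so far='mmzl'
Chunk 3: stream[14..15]='0' size=0 (terminator). Final body='mmzl' (4 bytes)
Body byte 1 = 'm'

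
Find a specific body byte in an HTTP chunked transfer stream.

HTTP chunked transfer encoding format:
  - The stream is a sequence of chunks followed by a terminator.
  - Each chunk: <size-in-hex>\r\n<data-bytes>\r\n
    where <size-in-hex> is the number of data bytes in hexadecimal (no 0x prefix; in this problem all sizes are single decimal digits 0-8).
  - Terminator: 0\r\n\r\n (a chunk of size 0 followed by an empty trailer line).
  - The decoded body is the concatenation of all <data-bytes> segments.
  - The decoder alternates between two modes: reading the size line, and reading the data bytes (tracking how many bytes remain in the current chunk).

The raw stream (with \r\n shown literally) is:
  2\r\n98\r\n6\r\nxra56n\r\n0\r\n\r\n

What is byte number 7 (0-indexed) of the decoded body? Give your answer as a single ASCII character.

Answer: n

Derivation:
Chunk 1: stream[0..1]='2' size=0x2=2, data at stream[3..5]='98' -> body[0..2], body so far='98'
Chunk 2: stream[7..8]='6' size=0x6=6, data at stream[10..16]='xra56n' -> body[2..8], body so far='98xra56n'
Chunk 3: stream[18..19]='0' size=0 (terminator). Final body='98xra56n' (8 bytes)
Body byte 7 = 'n'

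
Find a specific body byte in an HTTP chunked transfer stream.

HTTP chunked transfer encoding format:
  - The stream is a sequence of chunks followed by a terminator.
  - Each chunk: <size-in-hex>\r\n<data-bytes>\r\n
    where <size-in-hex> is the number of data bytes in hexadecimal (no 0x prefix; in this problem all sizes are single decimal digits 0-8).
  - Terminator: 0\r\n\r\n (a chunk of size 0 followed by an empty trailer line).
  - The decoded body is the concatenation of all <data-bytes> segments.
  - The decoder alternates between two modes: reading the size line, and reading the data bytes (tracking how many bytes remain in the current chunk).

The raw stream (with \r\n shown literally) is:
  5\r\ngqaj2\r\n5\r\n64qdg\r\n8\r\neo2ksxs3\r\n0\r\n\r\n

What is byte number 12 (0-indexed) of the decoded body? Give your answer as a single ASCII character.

Chunk 1: stream[0..1]='5' size=0x5=5, data at stream[3..8]='gqaj2' -> body[0..5], body so far='gqaj2'
Chunk 2: stream[10..11]='5' size=0x5=5, data at stream[13..18]='64qdg' -> body[5..10], body so far='gqaj264qdg'
Chunk 3: stream[20..21]='8' size=0x8=8, data at stream[23..31]='eo2ksxs3' -> body[10..18], body so far='gqaj264qdgeo2ksxs3'
Chunk 4: stream[33..34]='0' size=0 (terminator). Final body='gqaj264qdgeo2ksxs3' (18 bytes)
Body byte 12 = '2'

Answer: 2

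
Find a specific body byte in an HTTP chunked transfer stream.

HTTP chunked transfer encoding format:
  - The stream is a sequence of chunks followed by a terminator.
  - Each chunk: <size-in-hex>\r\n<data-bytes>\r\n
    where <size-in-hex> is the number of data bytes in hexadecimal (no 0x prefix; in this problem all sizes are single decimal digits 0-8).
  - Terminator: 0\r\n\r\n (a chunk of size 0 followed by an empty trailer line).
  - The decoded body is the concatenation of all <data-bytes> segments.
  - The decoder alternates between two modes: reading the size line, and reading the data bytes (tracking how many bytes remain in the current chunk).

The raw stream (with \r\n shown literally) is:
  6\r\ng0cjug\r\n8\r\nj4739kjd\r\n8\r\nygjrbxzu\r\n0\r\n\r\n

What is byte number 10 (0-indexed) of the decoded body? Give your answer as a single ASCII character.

Answer: 9

Derivation:
Chunk 1: stream[0..1]='6' size=0x6=6, data at stream[3..9]='g0cjug' -> body[0..6], body so far='g0cjug'
Chunk 2: stream[11..12]='8' size=0x8=8, data at stream[14..22]='j4739kjd' -> body[6..14], body so far='g0cjugj4739kjd'
Chunk 3: stream[24..25]='8' size=0x8=8, data at stream[27..35]='ygjrbxzu' -> body[14..22], body so far='g0cjugj4739kjdygjrbxzu'
Chunk 4: stream[37..38]='0' size=0 (terminator). Final body='g0cjugj4739kjdygjrbxzu' (22 bytes)
Body byte 10 = '9'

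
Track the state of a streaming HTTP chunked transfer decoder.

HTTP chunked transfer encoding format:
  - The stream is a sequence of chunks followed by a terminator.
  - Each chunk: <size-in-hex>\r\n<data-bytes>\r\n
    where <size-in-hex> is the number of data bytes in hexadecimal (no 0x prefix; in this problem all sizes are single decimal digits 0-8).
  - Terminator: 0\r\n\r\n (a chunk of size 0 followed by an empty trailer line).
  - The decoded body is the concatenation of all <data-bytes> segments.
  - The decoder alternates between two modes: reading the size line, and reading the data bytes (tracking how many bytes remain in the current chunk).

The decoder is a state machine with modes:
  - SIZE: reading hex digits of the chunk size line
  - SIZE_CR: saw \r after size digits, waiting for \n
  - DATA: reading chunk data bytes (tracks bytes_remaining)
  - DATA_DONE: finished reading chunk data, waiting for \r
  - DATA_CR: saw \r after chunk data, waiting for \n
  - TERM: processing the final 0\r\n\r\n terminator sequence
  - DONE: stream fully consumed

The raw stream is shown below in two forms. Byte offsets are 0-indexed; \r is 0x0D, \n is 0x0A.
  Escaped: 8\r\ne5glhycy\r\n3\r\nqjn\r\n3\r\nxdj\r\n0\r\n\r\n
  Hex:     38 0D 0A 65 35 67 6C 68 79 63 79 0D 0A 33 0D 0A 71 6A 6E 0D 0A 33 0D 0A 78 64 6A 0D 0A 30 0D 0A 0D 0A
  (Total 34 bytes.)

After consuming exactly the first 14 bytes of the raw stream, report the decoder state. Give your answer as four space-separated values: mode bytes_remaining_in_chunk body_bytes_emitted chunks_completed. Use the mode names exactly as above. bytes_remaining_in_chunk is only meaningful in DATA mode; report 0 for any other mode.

Byte 0 = '8': mode=SIZE remaining=0 emitted=0 chunks_done=0
Byte 1 = 0x0D: mode=SIZE_CR remaining=0 emitted=0 chunks_done=0
Byte 2 = 0x0A: mode=DATA remaining=8 emitted=0 chunks_done=0
Byte 3 = 'e': mode=DATA remaining=7 emitted=1 chunks_done=0
Byte 4 = '5': mode=DATA remaining=6 emitted=2 chunks_done=0
Byte 5 = 'g': mode=DATA remaining=5 emitted=3 chunks_done=0
Byte 6 = 'l': mode=DATA remaining=4 emitted=4 chunks_done=0
Byte 7 = 'h': mode=DATA remaining=3 emitted=5 chunks_done=0
Byte 8 = 'y': mode=DATA remaining=2 emitted=6 chunks_done=0
Byte 9 = 'c': mode=DATA remaining=1 emitted=7 chunks_done=0
Byte 10 = 'y': mode=DATA_DONE remaining=0 emitted=8 chunks_done=0
Byte 11 = 0x0D: mode=DATA_CR remaining=0 emitted=8 chunks_done=0
Byte 12 = 0x0A: mode=SIZE remaining=0 emitted=8 chunks_done=1
Byte 13 = '3': mode=SIZE remaining=0 emitted=8 chunks_done=1

Answer: SIZE 0 8 1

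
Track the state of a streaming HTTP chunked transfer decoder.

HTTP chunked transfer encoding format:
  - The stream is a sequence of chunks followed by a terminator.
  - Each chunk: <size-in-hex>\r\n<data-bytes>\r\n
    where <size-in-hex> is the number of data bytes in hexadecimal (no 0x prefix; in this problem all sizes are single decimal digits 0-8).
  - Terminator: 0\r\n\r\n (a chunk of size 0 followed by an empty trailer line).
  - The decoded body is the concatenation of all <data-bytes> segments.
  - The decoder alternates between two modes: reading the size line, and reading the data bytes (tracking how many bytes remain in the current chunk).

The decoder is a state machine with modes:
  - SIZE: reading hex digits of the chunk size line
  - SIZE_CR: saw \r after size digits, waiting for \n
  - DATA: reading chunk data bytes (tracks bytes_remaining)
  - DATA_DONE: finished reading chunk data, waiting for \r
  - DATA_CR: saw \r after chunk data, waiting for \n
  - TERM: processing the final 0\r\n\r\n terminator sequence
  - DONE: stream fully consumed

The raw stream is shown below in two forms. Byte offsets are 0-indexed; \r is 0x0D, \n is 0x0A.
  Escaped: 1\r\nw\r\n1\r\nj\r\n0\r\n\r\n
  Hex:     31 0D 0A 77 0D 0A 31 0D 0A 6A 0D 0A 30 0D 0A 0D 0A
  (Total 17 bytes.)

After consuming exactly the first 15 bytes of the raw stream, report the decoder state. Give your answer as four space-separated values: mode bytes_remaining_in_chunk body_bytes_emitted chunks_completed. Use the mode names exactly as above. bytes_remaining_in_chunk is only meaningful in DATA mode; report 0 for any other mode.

Answer: TERM 0 2 2

Derivation:
Byte 0 = '1': mode=SIZE remaining=0 emitted=0 chunks_done=0
Byte 1 = 0x0D: mode=SIZE_CR remaining=0 emitted=0 chunks_done=0
Byte 2 = 0x0A: mode=DATA remaining=1 emitted=0 chunks_done=0
Byte 3 = 'w': mode=DATA_DONE remaining=0 emitted=1 chunks_done=0
Byte 4 = 0x0D: mode=DATA_CR remaining=0 emitted=1 chunks_done=0
Byte 5 = 0x0A: mode=SIZE remaining=0 emitted=1 chunks_done=1
Byte 6 = '1': mode=SIZE remaining=0 emitted=1 chunks_done=1
Byte 7 = 0x0D: mode=SIZE_CR remaining=0 emitted=1 chunks_done=1
Byte 8 = 0x0A: mode=DATA remaining=1 emitted=1 chunks_done=1
Byte 9 = 'j': mode=DATA_DONE remaining=0 emitted=2 chunks_done=1
Byte 10 = 0x0D: mode=DATA_CR remaining=0 emitted=2 chunks_done=1
Byte 11 = 0x0A: mode=SIZE remaining=0 emitted=2 chunks_done=2
Byte 12 = '0': mode=SIZE remaining=0 emitted=2 chunks_done=2
Byte 13 = 0x0D: mode=SIZE_CR remaining=0 emitted=2 chunks_done=2
Byte 14 = 0x0A: mode=TERM remaining=0 emitted=2 chunks_done=2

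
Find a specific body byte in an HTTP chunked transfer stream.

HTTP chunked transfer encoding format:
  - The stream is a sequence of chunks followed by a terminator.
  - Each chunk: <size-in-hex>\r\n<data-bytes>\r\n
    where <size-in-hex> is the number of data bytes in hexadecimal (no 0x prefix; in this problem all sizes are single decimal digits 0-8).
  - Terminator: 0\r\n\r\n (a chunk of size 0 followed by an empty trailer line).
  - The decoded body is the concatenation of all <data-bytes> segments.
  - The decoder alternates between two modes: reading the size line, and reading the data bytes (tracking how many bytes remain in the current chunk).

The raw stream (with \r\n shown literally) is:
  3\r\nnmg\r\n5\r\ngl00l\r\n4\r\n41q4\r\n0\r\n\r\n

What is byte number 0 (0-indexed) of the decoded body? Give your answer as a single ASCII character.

Answer: n

Derivation:
Chunk 1: stream[0..1]='3' size=0x3=3, data at stream[3..6]='nmg' -> body[0..3], body so far='nmg'
Chunk 2: stream[8..9]='5' size=0x5=5, data at stream[11..16]='gl00l' -> body[3..8], body so far='nmggl00l'
Chunk 3: stream[18..19]='4' size=0x4=4, data at stream[21..25]='41q4' -> body[8..12], body so far='nmggl00l41q4'
Chunk 4: stream[27..28]='0' size=0 (terminator). Final body='nmggl00l41q4' (12 bytes)
Body byte 0 = 'n'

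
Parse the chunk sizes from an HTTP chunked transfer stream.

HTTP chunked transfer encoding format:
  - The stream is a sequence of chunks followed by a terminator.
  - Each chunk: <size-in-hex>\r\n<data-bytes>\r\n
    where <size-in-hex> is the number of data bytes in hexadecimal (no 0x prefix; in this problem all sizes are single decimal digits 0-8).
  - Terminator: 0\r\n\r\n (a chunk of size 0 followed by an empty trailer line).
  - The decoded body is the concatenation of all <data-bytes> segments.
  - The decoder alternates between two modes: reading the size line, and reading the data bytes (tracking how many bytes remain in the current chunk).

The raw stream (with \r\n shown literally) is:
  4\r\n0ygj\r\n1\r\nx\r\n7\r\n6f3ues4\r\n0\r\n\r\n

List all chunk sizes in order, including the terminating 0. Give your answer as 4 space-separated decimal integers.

Answer: 4 1 7 0

Derivation:
Chunk 1: stream[0..1]='4' size=0x4=4, data at stream[3..7]='0ygj' -> body[0..4], body so far='0ygj'
Chunk 2: stream[9..10]='1' size=0x1=1, data at stream[12..13]='x' -> body[4..5], body so far='0ygjx'
Chunk 3: stream[15..16]='7' size=0x7=7, data at stream[18..25]='6f3ues4' -> body[5..12], body so far='0ygjx6f3ues4'
Chunk 4: stream[27..28]='0' size=0 (terminator). Final body='0ygjx6f3ues4' (12 bytes)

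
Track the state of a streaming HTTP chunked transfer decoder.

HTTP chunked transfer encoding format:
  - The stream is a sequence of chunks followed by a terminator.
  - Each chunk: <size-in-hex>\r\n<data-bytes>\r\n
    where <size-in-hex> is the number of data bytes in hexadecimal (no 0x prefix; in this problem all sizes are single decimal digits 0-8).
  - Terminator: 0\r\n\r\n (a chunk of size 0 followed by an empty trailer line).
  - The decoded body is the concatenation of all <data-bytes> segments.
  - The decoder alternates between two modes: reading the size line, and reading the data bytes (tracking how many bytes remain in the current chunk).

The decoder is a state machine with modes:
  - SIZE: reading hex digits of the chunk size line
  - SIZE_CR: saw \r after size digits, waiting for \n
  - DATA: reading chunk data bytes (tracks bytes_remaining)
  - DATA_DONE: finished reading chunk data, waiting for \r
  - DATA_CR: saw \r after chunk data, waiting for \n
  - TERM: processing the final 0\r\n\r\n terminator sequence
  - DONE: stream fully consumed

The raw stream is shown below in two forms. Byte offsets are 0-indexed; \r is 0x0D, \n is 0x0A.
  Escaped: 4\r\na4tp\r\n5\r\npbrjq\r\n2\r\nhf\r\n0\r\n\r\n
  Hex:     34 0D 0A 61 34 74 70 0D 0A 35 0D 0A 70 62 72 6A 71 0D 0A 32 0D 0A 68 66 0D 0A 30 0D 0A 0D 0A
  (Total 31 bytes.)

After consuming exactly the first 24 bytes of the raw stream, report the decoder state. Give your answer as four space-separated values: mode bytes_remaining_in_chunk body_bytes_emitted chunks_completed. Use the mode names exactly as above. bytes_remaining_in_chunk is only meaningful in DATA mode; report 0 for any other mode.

Byte 0 = '4': mode=SIZE remaining=0 emitted=0 chunks_done=0
Byte 1 = 0x0D: mode=SIZE_CR remaining=0 emitted=0 chunks_done=0
Byte 2 = 0x0A: mode=DATA remaining=4 emitted=0 chunks_done=0
Byte 3 = 'a': mode=DATA remaining=3 emitted=1 chunks_done=0
Byte 4 = '4': mode=DATA remaining=2 emitted=2 chunks_done=0
Byte 5 = 't': mode=DATA remaining=1 emitted=3 chunks_done=0
Byte 6 = 'p': mode=DATA_DONE remaining=0 emitted=4 chunks_done=0
Byte 7 = 0x0D: mode=DATA_CR remaining=0 emitted=4 chunks_done=0
Byte 8 = 0x0A: mode=SIZE remaining=0 emitted=4 chunks_done=1
Byte 9 = '5': mode=SIZE remaining=0 emitted=4 chunks_done=1
Byte 10 = 0x0D: mode=SIZE_CR remaining=0 emitted=4 chunks_done=1
Byte 11 = 0x0A: mode=DATA remaining=5 emitted=4 chunks_done=1
Byte 12 = 'p': mode=DATA remaining=4 emitted=5 chunks_done=1
Byte 13 = 'b': mode=DATA remaining=3 emitted=6 chunks_done=1
Byte 14 = 'r': mode=DATA remaining=2 emitted=7 chunks_done=1
Byte 15 = 'j': mode=DATA remaining=1 emitted=8 chunks_done=1
Byte 16 = 'q': mode=DATA_DONE remaining=0 emitted=9 chunks_done=1
Byte 17 = 0x0D: mode=DATA_CR remaining=0 emitted=9 chunks_done=1
Byte 18 = 0x0A: mode=SIZE remaining=0 emitted=9 chunks_done=2
Byte 19 = '2': mode=SIZE remaining=0 emitted=9 chunks_done=2
Byte 20 = 0x0D: mode=SIZE_CR remaining=0 emitted=9 chunks_done=2
Byte 21 = 0x0A: mode=DATA remaining=2 emitted=9 chunks_done=2
Byte 22 = 'h': mode=DATA remaining=1 emitted=10 chunks_done=2
Byte 23 = 'f': mode=DATA_DONE remaining=0 emitted=11 chunks_done=2

Answer: DATA_DONE 0 11 2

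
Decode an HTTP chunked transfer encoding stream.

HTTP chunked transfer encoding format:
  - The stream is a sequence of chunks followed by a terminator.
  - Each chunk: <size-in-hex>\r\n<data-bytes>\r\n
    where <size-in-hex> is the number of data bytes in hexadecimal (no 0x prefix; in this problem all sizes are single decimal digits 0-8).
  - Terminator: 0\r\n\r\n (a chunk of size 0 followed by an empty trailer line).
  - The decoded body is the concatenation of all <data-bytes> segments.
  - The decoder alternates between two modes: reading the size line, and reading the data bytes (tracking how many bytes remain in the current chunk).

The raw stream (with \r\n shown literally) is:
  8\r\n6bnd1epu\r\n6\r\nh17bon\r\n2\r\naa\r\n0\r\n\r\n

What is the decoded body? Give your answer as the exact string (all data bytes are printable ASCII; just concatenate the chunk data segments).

Answer: 6bnd1epuh17bonaa

Derivation:
Chunk 1: stream[0..1]='8' size=0x8=8, data at stream[3..11]='6bnd1epu' -> body[0..8], body so far='6bnd1epu'
Chunk 2: stream[13..14]='6' size=0x6=6, data at stream[16..22]='h17bon' -> body[8..14], body so far='6bnd1epuh17bon'
Chunk 3: stream[24..25]='2' size=0x2=2, data at stream[27..29]='aa' -> body[14..16], body so far='6bnd1epuh17bonaa'
Chunk 4: stream[31..32]='0' size=0 (terminator). Final body='6bnd1epuh17bonaa' (16 bytes)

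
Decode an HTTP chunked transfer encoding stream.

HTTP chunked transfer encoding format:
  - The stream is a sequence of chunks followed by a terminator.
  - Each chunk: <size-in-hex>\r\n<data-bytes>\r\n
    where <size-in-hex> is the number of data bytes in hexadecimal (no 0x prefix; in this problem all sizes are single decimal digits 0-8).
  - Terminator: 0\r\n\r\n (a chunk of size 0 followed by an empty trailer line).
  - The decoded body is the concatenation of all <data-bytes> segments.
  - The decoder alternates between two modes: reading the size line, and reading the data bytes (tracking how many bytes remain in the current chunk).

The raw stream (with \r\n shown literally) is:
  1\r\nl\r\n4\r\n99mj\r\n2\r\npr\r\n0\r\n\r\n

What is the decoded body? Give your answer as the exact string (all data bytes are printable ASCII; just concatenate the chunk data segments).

Answer: l99mjpr

Derivation:
Chunk 1: stream[0..1]='1' size=0x1=1, data at stream[3..4]='l' -> body[0..1], body so far='l'
Chunk 2: stream[6..7]='4' size=0x4=4, data at stream[9..13]='99mj' -> body[1..5], body so far='l99mj'
Chunk 3: stream[15..16]='2' size=0x2=2, data at stream[18..20]='pr' -> body[5..7], body so far='l99mjpr'
Chunk 4: stream[22..23]='0' size=0 (terminator). Final body='l99mjpr' (7 bytes)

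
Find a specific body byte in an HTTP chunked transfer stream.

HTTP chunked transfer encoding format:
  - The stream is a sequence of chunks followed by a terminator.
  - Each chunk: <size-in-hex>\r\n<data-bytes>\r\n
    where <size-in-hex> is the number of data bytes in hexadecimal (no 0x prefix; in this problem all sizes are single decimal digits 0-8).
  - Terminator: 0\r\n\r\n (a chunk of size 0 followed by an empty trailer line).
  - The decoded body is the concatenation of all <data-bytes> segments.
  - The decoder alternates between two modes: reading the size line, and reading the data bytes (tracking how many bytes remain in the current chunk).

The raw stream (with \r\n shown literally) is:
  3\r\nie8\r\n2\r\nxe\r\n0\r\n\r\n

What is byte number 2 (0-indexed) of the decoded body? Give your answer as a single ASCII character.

Answer: 8

Derivation:
Chunk 1: stream[0..1]='3' size=0x3=3, data at stream[3..6]='ie8' -> body[0..3], body so far='ie8'
Chunk 2: stream[8..9]='2' size=0x2=2, data at stream[11..13]='xe' -> body[3..5], body so far='ie8xe'
Chunk 3: stream[15..16]='0' size=0 (terminator). Final body='ie8xe' (5 bytes)
Body byte 2 = '8'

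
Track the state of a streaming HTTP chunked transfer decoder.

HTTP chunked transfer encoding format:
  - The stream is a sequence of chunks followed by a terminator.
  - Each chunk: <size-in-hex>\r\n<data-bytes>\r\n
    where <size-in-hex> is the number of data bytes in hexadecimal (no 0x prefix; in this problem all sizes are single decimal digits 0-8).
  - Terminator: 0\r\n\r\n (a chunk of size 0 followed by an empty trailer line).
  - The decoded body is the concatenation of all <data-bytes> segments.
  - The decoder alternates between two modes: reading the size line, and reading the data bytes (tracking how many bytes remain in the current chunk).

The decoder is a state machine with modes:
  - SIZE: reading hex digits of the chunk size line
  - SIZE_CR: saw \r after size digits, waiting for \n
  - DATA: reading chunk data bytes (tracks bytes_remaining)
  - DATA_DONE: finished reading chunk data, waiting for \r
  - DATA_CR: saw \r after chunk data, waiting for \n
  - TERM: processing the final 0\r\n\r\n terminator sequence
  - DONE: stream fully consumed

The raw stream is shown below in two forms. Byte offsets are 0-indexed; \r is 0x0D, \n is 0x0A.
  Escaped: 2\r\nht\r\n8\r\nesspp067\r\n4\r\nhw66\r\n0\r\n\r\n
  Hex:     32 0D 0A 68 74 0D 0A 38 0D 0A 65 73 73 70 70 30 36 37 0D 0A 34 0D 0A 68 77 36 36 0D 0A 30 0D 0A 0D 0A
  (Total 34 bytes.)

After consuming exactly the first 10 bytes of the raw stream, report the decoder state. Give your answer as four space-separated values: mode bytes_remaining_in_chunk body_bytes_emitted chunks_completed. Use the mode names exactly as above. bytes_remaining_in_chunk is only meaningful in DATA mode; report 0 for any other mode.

Byte 0 = '2': mode=SIZE remaining=0 emitted=0 chunks_done=0
Byte 1 = 0x0D: mode=SIZE_CR remaining=0 emitted=0 chunks_done=0
Byte 2 = 0x0A: mode=DATA remaining=2 emitted=0 chunks_done=0
Byte 3 = 'h': mode=DATA remaining=1 emitted=1 chunks_done=0
Byte 4 = 't': mode=DATA_DONE remaining=0 emitted=2 chunks_done=0
Byte 5 = 0x0D: mode=DATA_CR remaining=0 emitted=2 chunks_done=0
Byte 6 = 0x0A: mode=SIZE remaining=0 emitted=2 chunks_done=1
Byte 7 = '8': mode=SIZE remaining=0 emitted=2 chunks_done=1
Byte 8 = 0x0D: mode=SIZE_CR remaining=0 emitted=2 chunks_done=1
Byte 9 = 0x0A: mode=DATA remaining=8 emitted=2 chunks_done=1

Answer: DATA 8 2 1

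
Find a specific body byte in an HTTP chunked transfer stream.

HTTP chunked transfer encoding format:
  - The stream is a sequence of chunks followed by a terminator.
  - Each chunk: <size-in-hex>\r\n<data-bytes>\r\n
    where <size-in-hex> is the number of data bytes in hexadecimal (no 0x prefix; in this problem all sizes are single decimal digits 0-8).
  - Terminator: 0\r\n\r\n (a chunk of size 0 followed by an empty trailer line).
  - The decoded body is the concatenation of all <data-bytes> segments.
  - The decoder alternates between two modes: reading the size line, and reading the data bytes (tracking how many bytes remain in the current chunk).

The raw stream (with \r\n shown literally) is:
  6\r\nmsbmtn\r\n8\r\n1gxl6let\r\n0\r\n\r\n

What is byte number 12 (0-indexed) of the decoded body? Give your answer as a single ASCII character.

Chunk 1: stream[0..1]='6' size=0x6=6, data at stream[3..9]='msbmtn' -> body[0..6], body so far='msbmtn'
Chunk 2: stream[11..12]='8' size=0x8=8, data at stream[14..22]='1gxl6let' -> body[6..14], body so far='msbmtn1gxl6let'
Chunk 3: stream[24..25]='0' size=0 (terminator). Final body='msbmtn1gxl6let' (14 bytes)
Body byte 12 = 'e'

Answer: e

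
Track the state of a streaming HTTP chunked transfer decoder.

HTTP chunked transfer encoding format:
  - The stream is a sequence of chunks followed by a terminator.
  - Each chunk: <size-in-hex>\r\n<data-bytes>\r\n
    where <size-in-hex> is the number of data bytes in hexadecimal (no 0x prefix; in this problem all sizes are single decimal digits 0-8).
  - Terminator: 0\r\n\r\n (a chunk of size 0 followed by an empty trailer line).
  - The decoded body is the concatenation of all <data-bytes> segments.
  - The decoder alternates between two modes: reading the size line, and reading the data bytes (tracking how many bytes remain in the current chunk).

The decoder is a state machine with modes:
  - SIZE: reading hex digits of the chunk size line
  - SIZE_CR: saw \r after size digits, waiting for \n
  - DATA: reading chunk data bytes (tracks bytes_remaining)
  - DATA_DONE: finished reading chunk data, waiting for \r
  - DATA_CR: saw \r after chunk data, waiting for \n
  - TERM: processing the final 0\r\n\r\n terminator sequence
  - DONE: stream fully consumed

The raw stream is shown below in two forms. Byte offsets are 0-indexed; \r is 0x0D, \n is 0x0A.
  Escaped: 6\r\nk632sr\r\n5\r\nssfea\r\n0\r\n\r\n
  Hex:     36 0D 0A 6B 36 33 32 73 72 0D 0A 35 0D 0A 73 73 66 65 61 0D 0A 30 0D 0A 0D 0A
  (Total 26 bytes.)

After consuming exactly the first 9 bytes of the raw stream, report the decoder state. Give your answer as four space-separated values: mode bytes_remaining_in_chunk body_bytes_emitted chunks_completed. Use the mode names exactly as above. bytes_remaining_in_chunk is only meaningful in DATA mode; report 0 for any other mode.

Byte 0 = '6': mode=SIZE remaining=0 emitted=0 chunks_done=0
Byte 1 = 0x0D: mode=SIZE_CR remaining=0 emitted=0 chunks_done=0
Byte 2 = 0x0A: mode=DATA remaining=6 emitted=0 chunks_done=0
Byte 3 = 'k': mode=DATA remaining=5 emitted=1 chunks_done=0
Byte 4 = '6': mode=DATA remaining=4 emitted=2 chunks_done=0
Byte 5 = '3': mode=DATA remaining=3 emitted=3 chunks_done=0
Byte 6 = '2': mode=DATA remaining=2 emitted=4 chunks_done=0
Byte 7 = 's': mode=DATA remaining=1 emitted=5 chunks_done=0
Byte 8 = 'r': mode=DATA_DONE remaining=0 emitted=6 chunks_done=0

Answer: DATA_DONE 0 6 0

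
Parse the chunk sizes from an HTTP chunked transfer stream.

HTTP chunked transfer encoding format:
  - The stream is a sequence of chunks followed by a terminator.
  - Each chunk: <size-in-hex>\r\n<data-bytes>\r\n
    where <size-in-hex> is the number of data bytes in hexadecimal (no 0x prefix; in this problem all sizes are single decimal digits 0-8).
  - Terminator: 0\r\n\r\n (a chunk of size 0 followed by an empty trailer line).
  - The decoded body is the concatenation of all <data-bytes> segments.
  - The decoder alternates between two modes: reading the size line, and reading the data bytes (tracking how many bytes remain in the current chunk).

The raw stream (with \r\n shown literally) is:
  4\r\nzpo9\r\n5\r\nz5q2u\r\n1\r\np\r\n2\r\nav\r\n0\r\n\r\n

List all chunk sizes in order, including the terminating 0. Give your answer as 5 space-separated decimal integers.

Chunk 1: stream[0..1]='4' size=0x4=4, data at stream[3..7]='zpo9' -> body[0..4], body so far='zpo9'
Chunk 2: stream[9..10]='5' size=0x5=5, data at stream[12..17]='z5q2u' -> body[4..9], body so far='zpo9z5q2u'
Chunk 3: stream[19..20]='1' size=0x1=1, data at stream[22..23]='p' -> body[9..10], body so far='zpo9z5q2up'
Chunk 4: stream[25..26]='2' size=0x2=2, data at stream[28..30]='av' -> body[10..12], body so far='zpo9z5q2upav'
Chunk 5: stream[32..33]='0' size=0 (terminator). Final body='zpo9z5q2upav' (12 bytes)

Answer: 4 5 1 2 0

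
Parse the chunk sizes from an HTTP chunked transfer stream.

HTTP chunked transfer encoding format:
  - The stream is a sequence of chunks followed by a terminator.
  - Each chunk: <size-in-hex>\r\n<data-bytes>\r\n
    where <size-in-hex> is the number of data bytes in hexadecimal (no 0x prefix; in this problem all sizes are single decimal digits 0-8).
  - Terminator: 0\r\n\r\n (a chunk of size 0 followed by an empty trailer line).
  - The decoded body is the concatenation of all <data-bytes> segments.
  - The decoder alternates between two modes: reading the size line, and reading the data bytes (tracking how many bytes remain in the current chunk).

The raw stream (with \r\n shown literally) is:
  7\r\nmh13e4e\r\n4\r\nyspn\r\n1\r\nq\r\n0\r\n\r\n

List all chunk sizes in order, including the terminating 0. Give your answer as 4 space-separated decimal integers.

Answer: 7 4 1 0

Derivation:
Chunk 1: stream[0..1]='7' size=0x7=7, data at stream[3..10]='mh13e4e' -> body[0..7], body so far='mh13e4e'
Chunk 2: stream[12..13]='4' size=0x4=4, data at stream[15..19]='yspn' -> body[7..11], body so far='mh13e4eyspn'
Chunk 3: stream[21..22]='1' size=0x1=1, data at stream[24..25]='q' -> body[11..12], body so far='mh13e4eyspnq'
Chunk 4: stream[27..28]='0' size=0 (terminator). Final body='mh13e4eyspnq' (12 bytes)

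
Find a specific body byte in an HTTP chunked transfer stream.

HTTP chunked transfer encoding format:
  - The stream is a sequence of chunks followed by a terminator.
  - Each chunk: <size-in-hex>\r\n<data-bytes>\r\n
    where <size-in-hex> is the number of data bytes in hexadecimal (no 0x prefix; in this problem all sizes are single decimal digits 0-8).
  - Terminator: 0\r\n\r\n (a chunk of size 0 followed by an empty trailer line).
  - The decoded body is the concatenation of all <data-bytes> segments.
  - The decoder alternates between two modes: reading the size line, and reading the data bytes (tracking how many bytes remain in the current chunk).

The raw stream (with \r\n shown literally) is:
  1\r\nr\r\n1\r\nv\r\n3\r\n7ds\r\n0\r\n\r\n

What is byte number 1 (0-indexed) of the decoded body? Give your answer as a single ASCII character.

Chunk 1: stream[0..1]='1' size=0x1=1, data at stream[3..4]='r' -> body[0..1], body so far='r'
Chunk 2: stream[6..7]='1' size=0x1=1, data at stream[9..10]='v' -> body[1..2], body so far='rv'
Chunk 3: stream[12..13]='3' size=0x3=3, data at stream[15..18]='7ds' -> body[2..5], body so far='rv7ds'
Chunk 4: stream[20..21]='0' size=0 (terminator). Final body='rv7ds' (5 bytes)
Body byte 1 = 'v'

Answer: v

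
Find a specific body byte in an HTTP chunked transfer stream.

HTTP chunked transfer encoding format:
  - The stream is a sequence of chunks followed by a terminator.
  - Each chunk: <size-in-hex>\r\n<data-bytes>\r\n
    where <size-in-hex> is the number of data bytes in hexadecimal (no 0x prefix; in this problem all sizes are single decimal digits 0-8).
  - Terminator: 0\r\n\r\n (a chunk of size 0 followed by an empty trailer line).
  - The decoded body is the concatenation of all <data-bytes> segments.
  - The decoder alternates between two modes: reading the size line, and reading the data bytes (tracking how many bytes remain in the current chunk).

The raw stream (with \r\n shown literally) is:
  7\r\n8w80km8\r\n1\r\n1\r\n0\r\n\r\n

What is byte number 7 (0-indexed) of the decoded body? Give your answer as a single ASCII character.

Chunk 1: stream[0..1]='7' size=0x7=7, data at stream[3..10]='8w80km8' -> body[0..7], body so far='8w80km8'
Chunk 2: stream[12..13]='1' size=0x1=1, data at stream[15..16]='1' -> body[7..8], body so far='8w80km81'
Chunk 3: stream[18..19]='0' size=0 (terminator). Final body='8w80km81' (8 bytes)
Body byte 7 = '1'

Answer: 1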